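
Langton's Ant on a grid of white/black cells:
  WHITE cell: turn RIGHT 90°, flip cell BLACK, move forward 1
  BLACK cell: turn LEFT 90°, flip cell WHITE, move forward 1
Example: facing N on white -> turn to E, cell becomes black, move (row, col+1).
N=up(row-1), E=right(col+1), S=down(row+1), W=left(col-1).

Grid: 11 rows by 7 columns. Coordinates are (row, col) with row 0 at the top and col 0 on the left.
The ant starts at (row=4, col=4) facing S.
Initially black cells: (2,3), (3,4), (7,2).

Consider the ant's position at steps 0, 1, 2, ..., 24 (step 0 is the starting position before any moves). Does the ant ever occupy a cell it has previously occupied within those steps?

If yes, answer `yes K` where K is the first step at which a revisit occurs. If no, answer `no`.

Answer: yes 7

Derivation:
Step 1: on WHITE (4,4): turn R to W, flip to black, move to (4,3). |black|=4 — new cell
Step 2: on WHITE (4,3): turn R to N, flip to black, move to (3,3). |black|=5 — new cell
Step 3: on WHITE (3,3): turn R to E, flip to black, move to (3,4). |black|=6 — new cell
Step 4: on BLACK (3,4): turn L to N, flip to white, move to (2,4). |black|=5 — new cell
Step 5: on WHITE (2,4): turn R to E, flip to black, move to (2,5). |black|=6 — new cell
Step 6: on WHITE (2,5): turn R to S, flip to black, move to (3,5). |black|=7 — new cell
Step 7: on WHITE (3,5): turn R to W, flip to black, move to (3,4). |black|=8 — REVISIT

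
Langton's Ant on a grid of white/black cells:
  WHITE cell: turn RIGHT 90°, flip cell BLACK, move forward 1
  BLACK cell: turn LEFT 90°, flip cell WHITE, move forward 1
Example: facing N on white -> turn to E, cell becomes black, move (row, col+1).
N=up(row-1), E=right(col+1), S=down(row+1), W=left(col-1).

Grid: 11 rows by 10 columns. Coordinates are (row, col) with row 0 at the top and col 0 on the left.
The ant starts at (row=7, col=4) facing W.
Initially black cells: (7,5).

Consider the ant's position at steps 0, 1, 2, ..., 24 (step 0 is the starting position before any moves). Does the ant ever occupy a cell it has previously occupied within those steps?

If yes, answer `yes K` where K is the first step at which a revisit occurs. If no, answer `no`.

Answer: yes 7

Derivation:
Step 1: on WHITE (7,4): turn R to N, flip to black, move to (6,4). |black|=2 — new cell
Step 2: on WHITE (6,4): turn R to E, flip to black, move to (6,5). |black|=3 — new cell
Step 3: on WHITE (6,5): turn R to S, flip to black, move to (7,5). |black|=4 — new cell
Step 4: on BLACK (7,5): turn L to E, flip to white, move to (7,6). |black|=3 — new cell
Step 5: on WHITE (7,6): turn R to S, flip to black, move to (8,6). |black|=4 — new cell
Step 6: on WHITE (8,6): turn R to W, flip to black, move to (8,5). |black|=5 — new cell
Step 7: on WHITE (8,5): turn R to N, flip to black, move to (7,5). |black|=6 — REVISIT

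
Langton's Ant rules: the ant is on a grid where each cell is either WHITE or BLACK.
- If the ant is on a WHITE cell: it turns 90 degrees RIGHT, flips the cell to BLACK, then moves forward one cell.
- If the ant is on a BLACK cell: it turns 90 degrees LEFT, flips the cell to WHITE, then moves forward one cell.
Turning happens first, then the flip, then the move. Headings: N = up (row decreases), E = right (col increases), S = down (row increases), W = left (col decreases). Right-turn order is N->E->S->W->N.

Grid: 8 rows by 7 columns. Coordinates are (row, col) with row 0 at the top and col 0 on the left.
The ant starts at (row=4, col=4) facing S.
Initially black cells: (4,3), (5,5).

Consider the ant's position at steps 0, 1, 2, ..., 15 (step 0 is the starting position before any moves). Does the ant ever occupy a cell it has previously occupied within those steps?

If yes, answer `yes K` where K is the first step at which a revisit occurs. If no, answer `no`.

Step 1: on WHITE (4,4): turn R to W, flip to black, move to (4,3). |black|=3 — new cell
Step 2: on BLACK (4,3): turn L to S, flip to white, move to (5,3). |black|=2 — new cell
Step 3: on WHITE (5,3): turn R to W, flip to black, move to (5,2). |black|=3 — new cell
Step 4: on WHITE (5,2): turn R to N, flip to black, move to (4,2). |black|=4 — new cell
Step 5: on WHITE (4,2): turn R to E, flip to black, move to (4,3). |black|=5 — REVISIT

Answer: yes 5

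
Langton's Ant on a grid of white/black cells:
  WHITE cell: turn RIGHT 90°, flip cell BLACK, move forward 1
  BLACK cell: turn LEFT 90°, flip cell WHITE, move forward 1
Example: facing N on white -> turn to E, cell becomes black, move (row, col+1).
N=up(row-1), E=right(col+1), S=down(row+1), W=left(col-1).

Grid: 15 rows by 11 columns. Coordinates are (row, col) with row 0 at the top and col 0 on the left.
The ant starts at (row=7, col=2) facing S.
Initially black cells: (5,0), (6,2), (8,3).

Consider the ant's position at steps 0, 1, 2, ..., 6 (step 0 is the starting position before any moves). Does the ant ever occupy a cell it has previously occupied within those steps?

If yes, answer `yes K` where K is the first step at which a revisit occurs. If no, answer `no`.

Step 1: on WHITE (7,2): turn R to W, flip to black, move to (7,1). |black|=4 — new cell
Step 2: on WHITE (7,1): turn R to N, flip to black, move to (6,1). |black|=5 — new cell
Step 3: on WHITE (6,1): turn R to E, flip to black, move to (6,2). |black|=6 — new cell
Step 4: on BLACK (6,2): turn L to N, flip to white, move to (5,2). |black|=5 — new cell
Step 5: on WHITE (5,2): turn R to E, flip to black, move to (5,3). |black|=6 — new cell
Step 6: on WHITE (5,3): turn R to S, flip to black, move to (6,3). |black|=7 — new cell
No revisit within 6 steps.

Answer: no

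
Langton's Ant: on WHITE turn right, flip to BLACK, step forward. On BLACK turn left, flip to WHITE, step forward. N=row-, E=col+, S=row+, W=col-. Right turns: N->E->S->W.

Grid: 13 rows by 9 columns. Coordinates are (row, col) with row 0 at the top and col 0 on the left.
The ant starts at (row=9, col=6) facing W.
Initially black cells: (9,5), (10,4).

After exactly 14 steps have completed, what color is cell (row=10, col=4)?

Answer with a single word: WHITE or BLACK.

Step 1: on WHITE (9,6): turn R to N, flip to black, move to (8,6). |black|=3
Step 2: on WHITE (8,6): turn R to E, flip to black, move to (8,7). |black|=4
Step 3: on WHITE (8,7): turn R to S, flip to black, move to (9,7). |black|=5
Step 4: on WHITE (9,7): turn R to W, flip to black, move to (9,6). |black|=6
Step 5: on BLACK (9,6): turn L to S, flip to white, move to (10,6). |black|=5
Step 6: on WHITE (10,6): turn R to W, flip to black, move to (10,5). |black|=6
Step 7: on WHITE (10,5): turn R to N, flip to black, move to (9,5). |black|=7
Step 8: on BLACK (9,5): turn L to W, flip to white, move to (9,4). |black|=6
Step 9: on WHITE (9,4): turn R to N, flip to black, move to (8,4). |black|=7
Step 10: on WHITE (8,4): turn R to E, flip to black, move to (8,5). |black|=8
Step 11: on WHITE (8,5): turn R to S, flip to black, move to (9,5). |black|=9
Step 12: on WHITE (9,5): turn R to W, flip to black, move to (9,4). |black|=10
Step 13: on BLACK (9,4): turn L to S, flip to white, move to (10,4). |black|=9
Step 14: on BLACK (10,4): turn L to E, flip to white, move to (10,5). |black|=8

Answer: WHITE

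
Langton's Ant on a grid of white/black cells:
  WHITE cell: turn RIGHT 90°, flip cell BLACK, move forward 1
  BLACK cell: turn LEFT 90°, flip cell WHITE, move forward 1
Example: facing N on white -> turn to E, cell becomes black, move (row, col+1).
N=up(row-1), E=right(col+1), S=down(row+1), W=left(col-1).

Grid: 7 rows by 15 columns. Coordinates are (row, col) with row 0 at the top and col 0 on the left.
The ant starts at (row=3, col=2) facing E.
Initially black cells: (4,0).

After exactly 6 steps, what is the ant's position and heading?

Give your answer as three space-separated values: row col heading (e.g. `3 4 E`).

Step 1: on WHITE (3,2): turn R to S, flip to black, move to (4,2). |black|=2
Step 2: on WHITE (4,2): turn R to W, flip to black, move to (4,1). |black|=3
Step 3: on WHITE (4,1): turn R to N, flip to black, move to (3,1). |black|=4
Step 4: on WHITE (3,1): turn R to E, flip to black, move to (3,2). |black|=5
Step 5: on BLACK (3,2): turn L to N, flip to white, move to (2,2). |black|=4
Step 6: on WHITE (2,2): turn R to E, flip to black, move to (2,3). |black|=5

Answer: 2 3 E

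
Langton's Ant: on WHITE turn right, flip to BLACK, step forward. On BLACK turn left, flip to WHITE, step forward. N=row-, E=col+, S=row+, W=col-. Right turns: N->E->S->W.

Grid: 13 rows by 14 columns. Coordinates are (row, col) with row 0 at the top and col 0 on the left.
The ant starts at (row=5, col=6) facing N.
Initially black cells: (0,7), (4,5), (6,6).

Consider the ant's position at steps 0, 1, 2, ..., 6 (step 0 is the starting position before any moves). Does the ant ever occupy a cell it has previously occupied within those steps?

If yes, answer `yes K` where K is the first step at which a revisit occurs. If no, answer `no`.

Step 1: on WHITE (5,6): turn R to E, flip to black, move to (5,7). |black|=4 — new cell
Step 2: on WHITE (5,7): turn R to S, flip to black, move to (6,7). |black|=5 — new cell
Step 3: on WHITE (6,7): turn R to W, flip to black, move to (6,6). |black|=6 — new cell
Step 4: on BLACK (6,6): turn L to S, flip to white, move to (7,6). |black|=5 — new cell
Step 5: on WHITE (7,6): turn R to W, flip to black, move to (7,5). |black|=6 — new cell
Step 6: on WHITE (7,5): turn R to N, flip to black, move to (6,5). |black|=7 — new cell
No revisit within 6 steps.

Answer: no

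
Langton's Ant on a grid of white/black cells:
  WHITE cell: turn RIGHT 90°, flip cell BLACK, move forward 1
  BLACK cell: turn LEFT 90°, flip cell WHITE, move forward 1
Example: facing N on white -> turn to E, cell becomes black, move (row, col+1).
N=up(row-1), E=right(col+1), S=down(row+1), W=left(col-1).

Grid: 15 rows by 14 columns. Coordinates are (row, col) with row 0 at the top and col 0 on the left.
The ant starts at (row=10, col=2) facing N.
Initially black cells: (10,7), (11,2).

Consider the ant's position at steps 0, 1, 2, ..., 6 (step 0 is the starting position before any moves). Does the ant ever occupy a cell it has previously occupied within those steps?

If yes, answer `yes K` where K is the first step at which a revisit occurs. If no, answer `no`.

Step 1: on WHITE (10,2): turn R to E, flip to black, move to (10,3). |black|=3 — new cell
Step 2: on WHITE (10,3): turn R to S, flip to black, move to (11,3). |black|=4 — new cell
Step 3: on WHITE (11,3): turn R to W, flip to black, move to (11,2). |black|=5 — new cell
Step 4: on BLACK (11,2): turn L to S, flip to white, move to (12,2). |black|=4 — new cell
Step 5: on WHITE (12,2): turn R to W, flip to black, move to (12,1). |black|=5 — new cell
Step 6: on WHITE (12,1): turn R to N, flip to black, move to (11,1). |black|=6 — new cell
No revisit within 6 steps.

Answer: no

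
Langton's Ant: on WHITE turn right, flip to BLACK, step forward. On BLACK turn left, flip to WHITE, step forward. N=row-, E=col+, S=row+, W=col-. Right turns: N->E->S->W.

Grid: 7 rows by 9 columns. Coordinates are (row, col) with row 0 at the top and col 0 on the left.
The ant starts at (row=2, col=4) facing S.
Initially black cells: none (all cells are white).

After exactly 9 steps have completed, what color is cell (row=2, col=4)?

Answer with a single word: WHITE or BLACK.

Answer: BLACK

Derivation:
Step 1: on WHITE (2,4): turn R to W, flip to black, move to (2,3). |black|=1
Step 2: on WHITE (2,3): turn R to N, flip to black, move to (1,3). |black|=2
Step 3: on WHITE (1,3): turn R to E, flip to black, move to (1,4). |black|=3
Step 4: on WHITE (1,4): turn R to S, flip to black, move to (2,4). |black|=4
Step 5: on BLACK (2,4): turn L to E, flip to white, move to (2,5). |black|=3
Step 6: on WHITE (2,5): turn R to S, flip to black, move to (3,5). |black|=4
Step 7: on WHITE (3,5): turn R to W, flip to black, move to (3,4). |black|=5
Step 8: on WHITE (3,4): turn R to N, flip to black, move to (2,4). |black|=6
Step 9: on WHITE (2,4): turn R to E, flip to black, move to (2,5). |black|=7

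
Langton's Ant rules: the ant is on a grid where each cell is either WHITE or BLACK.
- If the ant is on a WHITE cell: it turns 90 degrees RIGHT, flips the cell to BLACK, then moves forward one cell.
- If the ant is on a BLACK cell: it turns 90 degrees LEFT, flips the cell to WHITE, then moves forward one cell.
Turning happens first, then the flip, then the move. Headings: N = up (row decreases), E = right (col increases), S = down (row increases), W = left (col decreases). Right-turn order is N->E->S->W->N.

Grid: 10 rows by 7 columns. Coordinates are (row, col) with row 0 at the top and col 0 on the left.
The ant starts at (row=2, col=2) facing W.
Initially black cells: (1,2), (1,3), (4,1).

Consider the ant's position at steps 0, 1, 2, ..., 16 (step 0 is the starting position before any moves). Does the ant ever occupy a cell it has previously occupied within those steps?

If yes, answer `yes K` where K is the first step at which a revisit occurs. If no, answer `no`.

Step 1: on WHITE (2,2): turn R to N, flip to black, move to (1,2). |black|=4 — new cell
Step 2: on BLACK (1,2): turn L to W, flip to white, move to (1,1). |black|=3 — new cell
Step 3: on WHITE (1,1): turn R to N, flip to black, move to (0,1). |black|=4 — new cell
Step 4: on WHITE (0,1): turn R to E, flip to black, move to (0,2). |black|=5 — new cell
Step 5: on WHITE (0,2): turn R to S, flip to black, move to (1,2). |black|=6 — REVISIT

Answer: yes 5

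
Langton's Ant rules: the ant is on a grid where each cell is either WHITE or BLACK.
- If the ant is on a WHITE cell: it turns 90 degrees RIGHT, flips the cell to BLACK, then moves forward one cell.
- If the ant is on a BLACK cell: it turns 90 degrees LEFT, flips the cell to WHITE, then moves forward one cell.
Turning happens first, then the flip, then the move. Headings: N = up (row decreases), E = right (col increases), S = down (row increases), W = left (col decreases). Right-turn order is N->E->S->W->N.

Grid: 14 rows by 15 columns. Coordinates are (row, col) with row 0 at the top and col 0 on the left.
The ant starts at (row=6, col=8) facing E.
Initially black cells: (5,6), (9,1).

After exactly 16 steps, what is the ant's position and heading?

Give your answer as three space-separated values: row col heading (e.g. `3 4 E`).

Answer: 6 8 E

Derivation:
Step 1: on WHITE (6,8): turn R to S, flip to black, move to (7,8). |black|=3
Step 2: on WHITE (7,8): turn R to W, flip to black, move to (7,7). |black|=4
Step 3: on WHITE (7,7): turn R to N, flip to black, move to (6,7). |black|=5
Step 4: on WHITE (6,7): turn R to E, flip to black, move to (6,8). |black|=6
Step 5: on BLACK (6,8): turn L to N, flip to white, move to (5,8). |black|=5
Step 6: on WHITE (5,8): turn R to E, flip to black, move to (5,9). |black|=6
Step 7: on WHITE (5,9): turn R to S, flip to black, move to (6,9). |black|=7
Step 8: on WHITE (6,9): turn R to W, flip to black, move to (6,8). |black|=8
Step 9: on WHITE (6,8): turn R to N, flip to black, move to (5,8). |black|=9
Step 10: on BLACK (5,8): turn L to W, flip to white, move to (5,7). |black|=8
Step 11: on WHITE (5,7): turn R to N, flip to black, move to (4,7). |black|=9
Step 12: on WHITE (4,7): turn R to E, flip to black, move to (4,8). |black|=10
Step 13: on WHITE (4,8): turn R to S, flip to black, move to (5,8). |black|=11
Step 14: on WHITE (5,8): turn R to W, flip to black, move to (5,7). |black|=12
Step 15: on BLACK (5,7): turn L to S, flip to white, move to (6,7). |black|=11
Step 16: on BLACK (6,7): turn L to E, flip to white, move to (6,8). |black|=10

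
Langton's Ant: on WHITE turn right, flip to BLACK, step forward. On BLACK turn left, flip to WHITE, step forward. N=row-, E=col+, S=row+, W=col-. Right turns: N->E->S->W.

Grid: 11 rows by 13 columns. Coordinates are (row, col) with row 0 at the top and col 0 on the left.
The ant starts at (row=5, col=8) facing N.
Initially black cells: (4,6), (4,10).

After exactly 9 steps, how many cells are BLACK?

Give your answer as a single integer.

Answer: 9

Derivation:
Step 1: on WHITE (5,8): turn R to E, flip to black, move to (5,9). |black|=3
Step 2: on WHITE (5,9): turn R to S, flip to black, move to (6,9). |black|=4
Step 3: on WHITE (6,9): turn R to W, flip to black, move to (6,8). |black|=5
Step 4: on WHITE (6,8): turn R to N, flip to black, move to (5,8). |black|=6
Step 5: on BLACK (5,8): turn L to W, flip to white, move to (5,7). |black|=5
Step 6: on WHITE (5,7): turn R to N, flip to black, move to (4,7). |black|=6
Step 7: on WHITE (4,7): turn R to E, flip to black, move to (4,8). |black|=7
Step 8: on WHITE (4,8): turn R to S, flip to black, move to (5,8). |black|=8
Step 9: on WHITE (5,8): turn R to W, flip to black, move to (5,7). |black|=9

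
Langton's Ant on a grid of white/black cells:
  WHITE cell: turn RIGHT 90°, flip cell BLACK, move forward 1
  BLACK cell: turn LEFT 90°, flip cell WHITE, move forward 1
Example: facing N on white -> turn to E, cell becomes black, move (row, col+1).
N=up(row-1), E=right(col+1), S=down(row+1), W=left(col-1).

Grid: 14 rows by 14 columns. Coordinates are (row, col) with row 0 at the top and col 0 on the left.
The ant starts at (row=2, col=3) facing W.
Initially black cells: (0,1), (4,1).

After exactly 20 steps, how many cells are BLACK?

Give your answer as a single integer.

Step 1: on WHITE (2,3): turn R to N, flip to black, move to (1,3). |black|=3
Step 2: on WHITE (1,3): turn R to E, flip to black, move to (1,4). |black|=4
Step 3: on WHITE (1,4): turn R to S, flip to black, move to (2,4). |black|=5
Step 4: on WHITE (2,4): turn R to W, flip to black, move to (2,3). |black|=6
Step 5: on BLACK (2,3): turn L to S, flip to white, move to (3,3). |black|=5
Step 6: on WHITE (3,3): turn R to W, flip to black, move to (3,2). |black|=6
Step 7: on WHITE (3,2): turn R to N, flip to black, move to (2,2). |black|=7
Step 8: on WHITE (2,2): turn R to E, flip to black, move to (2,3). |black|=8
Step 9: on WHITE (2,3): turn R to S, flip to black, move to (3,3). |black|=9
Step 10: on BLACK (3,3): turn L to E, flip to white, move to (3,4). |black|=8
Step 11: on WHITE (3,4): turn R to S, flip to black, move to (4,4). |black|=9
Step 12: on WHITE (4,4): turn R to W, flip to black, move to (4,3). |black|=10
Step 13: on WHITE (4,3): turn R to N, flip to black, move to (3,3). |black|=11
Step 14: on WHITE (3,3): turn R to E, flip to black, move to (3,4). |black|=12
Step 15: on BLACK (3,4): turn L to N, flip to white, move to (2,4). |black|=11
Step 16: on BLACK (2,4): turn L to W, flip to white, move to (2,3). |black|=10
Step 17: on BLACK (2,3): turn L to S, flip to white, move to (3,3). |black|=9
Step 18: on BLACK (3,3): turn L to E, flip to white, move to (3,4). |black|=8
Step 19: on WHITE (3,4): turn R to S, flip to black, move to (4,4). |black|=9
Step 20: on BLACK (4,4): turn L to E, flip to white, move to (4,5). |black|=8

Answer: 8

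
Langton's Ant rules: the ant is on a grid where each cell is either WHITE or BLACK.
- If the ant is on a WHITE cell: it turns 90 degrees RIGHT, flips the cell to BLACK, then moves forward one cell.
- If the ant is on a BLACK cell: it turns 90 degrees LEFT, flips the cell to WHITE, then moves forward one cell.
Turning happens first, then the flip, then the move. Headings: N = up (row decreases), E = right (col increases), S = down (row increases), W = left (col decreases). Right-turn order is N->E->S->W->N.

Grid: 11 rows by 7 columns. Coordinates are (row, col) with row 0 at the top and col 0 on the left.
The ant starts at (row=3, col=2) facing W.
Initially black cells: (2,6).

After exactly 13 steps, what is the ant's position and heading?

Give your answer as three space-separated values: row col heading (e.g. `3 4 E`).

Answer: 4 2 N

Derivation:
Step 1: on WHITE (3,2): turn R to N, flip to black, move to (2,2). |black|=2
Step 2: on WHITE (2,2): turn R to E, flip to black, move to (2,3). |black|=3
Step 3: on WHITE (2,3): turn R to S, flip to black, move to (3,3). |black|=4
Step 4: on WHITE (3,3): turn R to W, flip to black, move to (3,2). |black|=5
Step 5: on BLACK (3,2): turn L to S, flip to white, move to (4,2). |black|=4
Step 6: on WHITE (4,2): turn R to W, flip to black, move to (4,1). |black|=5
Step 7: on WHITE (4,1): turn R to N, flip to black, move to (3,1). |black|=6
Step 8: on WHITE (3,1): turn R to E, flip to black, move to (3,2). |black|=7
Step 9: on WHITE (3,2): turn R to S, flip to black, move to (4,2). |black|=8
Step 10: on BLACK (4,2): turn L to E, flip to white, move to (4,3). |black|=7
Step 11: on WHITE (4,3): turn R to S, flip to black, move to (5,3). |black|=8
Step 12: on WHITE (5,3): turn R to W, flip to black, move to (5,2). |black|=9
Step 13: on WHITE (5,2): turn R to N, flip to black, move to (4,2). |black|=10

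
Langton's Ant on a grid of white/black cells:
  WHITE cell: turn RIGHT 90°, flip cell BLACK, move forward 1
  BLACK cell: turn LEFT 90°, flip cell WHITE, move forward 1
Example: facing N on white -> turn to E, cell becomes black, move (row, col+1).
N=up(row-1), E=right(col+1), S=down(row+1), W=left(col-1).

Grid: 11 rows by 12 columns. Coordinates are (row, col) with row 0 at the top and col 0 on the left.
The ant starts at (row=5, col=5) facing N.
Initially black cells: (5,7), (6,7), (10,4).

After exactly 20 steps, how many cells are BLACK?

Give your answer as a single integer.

Answer: 9

Derivation:
Step 1: on WHITE (5,5): turn R to E, flip to black, move to (5,6). |black|=4
Step 2: on WHITE (5,6): turn R to S, flip to black, move to (6,6). |black|=5
Step 3: on WHITE (6,6): turn R to W, flip to black, move to (6,5). |black|=6
Step 4: on WHITE (6,5): turn R to N, flip to black, move to (5,5). |black|=7
Step 5: on BLACK (5,5): turn L to W, flip to white, move to (5,4). |black|=6
Step 6: on WHITE (5,4): turn R to N, flip to black, move to (4,4). |black|=7
Step 7: on WHITE (4,4): turn R to E, flip to black, move to (4,5). |black|=8
Step 8: on WHITE (4,5): turn R to S, flip to black, move to (5,5). |black|=9
Step 9: on WHITE (5,5): turn R to W, flip to black, move to (5,4). |black|=10
Step 10: on BLACK (5,4): turn L to S, flip to white, move to (6,4). |black|=9
Step 11: on WHITE (6,4): turn R to W, flip to black, move to (6,3). |black|=10
Step 12: on WHITE (6,3): turn R to N, flip to black, move to (5,3). |black|=11
Step 13: on WHITE (5,3): turn R to E, flip to black, move to (5,4). |black|=12
Step 14: on WHITE (5,4): turn R to S, flip to black, move to (6,4). |black|=13
Step 15: on BLACK (6,4): turn L to E, flip to white, move to (6,5). |black|=12
Step 16: on BLACK (6,5): turn L to N, flip to white, move to (5,5). |black|=11
Step 17: on BLACK (5,5): turn L to W, flip to white, move to (5,4). |black|=10
Step 18: on BLACK (5,4): turn L to S, flip to white, move to (6,4). |black|=9
Step 19: on WHITE (6,4): turn R to W, flip to black, move to (6,3). |black|=10
Step 20: on BLACK (6,3): turn L to S, flip to white, move to (7,3). |black|=9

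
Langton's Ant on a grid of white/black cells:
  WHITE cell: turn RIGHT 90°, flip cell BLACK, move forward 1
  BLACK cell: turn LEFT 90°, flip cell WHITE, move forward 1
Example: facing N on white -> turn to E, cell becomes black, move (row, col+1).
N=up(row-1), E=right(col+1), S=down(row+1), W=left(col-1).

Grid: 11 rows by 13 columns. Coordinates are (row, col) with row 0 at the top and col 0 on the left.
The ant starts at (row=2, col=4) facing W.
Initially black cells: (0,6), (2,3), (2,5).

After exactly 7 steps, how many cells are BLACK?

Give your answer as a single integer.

Step 1: on WHITE (2,4): turn R to N, flip to black, move to (1,4). |black|=4
Step 2: on WHITE (1,4): turn R to E, flip to black, move to (1,5). |black|=5
Step 3: on WHITE (1,5): turn R to S, flip to black, move to (2,5). |black|=6
Step 4: on BLACK (2,5): turn L to E, flip to white, move to (2,6). |black|=5
Step 5: on WHITE (2,6): turn R to S, flip to black, move to (3,6). |black|=6
Step 6: on WHITE (3,6): turn R to W, flip to black, move to (3,5). |black|=7
Step 7: on WHITE (3,5): turn R to N, flip to black, move to (2,5). |black|=8

Answer: 8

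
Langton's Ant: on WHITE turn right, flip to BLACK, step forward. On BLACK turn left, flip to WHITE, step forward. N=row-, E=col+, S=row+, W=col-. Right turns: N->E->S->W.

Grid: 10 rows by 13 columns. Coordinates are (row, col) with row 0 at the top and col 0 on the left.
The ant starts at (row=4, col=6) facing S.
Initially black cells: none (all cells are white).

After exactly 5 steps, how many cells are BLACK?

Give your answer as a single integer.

Answer: 3

Derivation:
Step 1: on WHITE (4,6): turn R to W, flip to black, move to (4,5). |black|=1
Step 2: on WHITE (4,5): turn R to N, flip to black, move to (3,5). |black|=2
Step 3: on WHITE (3,5): turn R to E, flip to black, move to (3,6). |black|=3
Step 4: on WHITE (3,6): turn R to S, flip to black, move to (4,6). |black|=4
Step 5: on BLACK (4,6): turn L to E, flip to white, move to (4,7). |black|=3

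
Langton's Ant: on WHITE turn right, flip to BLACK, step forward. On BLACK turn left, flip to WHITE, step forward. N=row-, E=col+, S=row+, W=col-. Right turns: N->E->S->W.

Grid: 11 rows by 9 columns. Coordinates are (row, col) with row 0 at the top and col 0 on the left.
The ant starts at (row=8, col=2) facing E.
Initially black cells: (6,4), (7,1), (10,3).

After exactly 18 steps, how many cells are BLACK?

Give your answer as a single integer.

Answer: 7

Derivation:
Step 1: on WHITE (8,2): turn R to S, flip to black, move to (9,2). |black|=4
Step 2: on WHITE (9,2): turn R to W, flip to black, move to (9,1). |black|=5
Step 3: on WHITE (9,1): turn R to N, flip to black, move to (8,1). |black|=6
Step 4: on WHITE (8,1): turn R to E, flip to black, move to (8,2). |black|=7
Step 5: on BLACK (8,2): turn L to N, flip to white, move to (7,2). |black|=6
Step 6: on WHITE (7,2): turn R to E, flip to black, move to (7,3). |black|=7
Step 7: on WHITE (7,3): turn R to S, flip to black, move to (8,3). |black|=8
Step 8: on WHITE (8,3): turn R to W, flip to black, move to (8,2). |black|=9
Step 9: on WHITE (8,2): turn R to N, flip to black, move to (7,2). |black|=10
Step 10: on BLACK (7,2): turn L to W, flip to white, move to (7,1). |black|=9
Step 11: on BLACK (7,1): turn L to S, flip to white, move to (8,1). |black|=8
Step 12: on BLACK (8,1): turn L to E, flip to white, move to (8,2). |black|=7
Step 13: on BLACK (8,2): turn L to N, flip to white, move to (7,2). |black|=6
Step 14: on WHITE (7,2): turn R to E, flip to black, move to (7,3). |black|=7
Step 15: on BLACK (7,3): turn L to N, flip to white, move to (6,3). |black|=6
Step 16: on WHITE (6,3): turn R to E, flip to black, move to (6,4). |black|=7
Step 17: on BLACK (6,4): turn L to N, flip to white, move to (5,4). |black|=6
Step 18: on WHITE (5,4): turn R to E, flip to black, move to (5,5). |black|=7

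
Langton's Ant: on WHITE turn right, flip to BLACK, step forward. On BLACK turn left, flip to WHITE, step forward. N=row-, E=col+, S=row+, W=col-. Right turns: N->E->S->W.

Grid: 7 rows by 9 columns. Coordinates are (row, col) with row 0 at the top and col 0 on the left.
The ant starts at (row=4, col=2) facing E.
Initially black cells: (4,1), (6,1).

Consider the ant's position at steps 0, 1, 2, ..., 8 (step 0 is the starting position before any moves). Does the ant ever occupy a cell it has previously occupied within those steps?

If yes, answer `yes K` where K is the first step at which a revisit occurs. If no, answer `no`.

Step 1: on WHITE (4,2): turn R to S, flip to black, move to (5,2). |black|=3 — new cell
Step 2: on WHITE (5,2): turn R to W, flip to black, move to (5,1). |black|=4 — new cell
Step 3: on WHITE (5,1): turn R to N, flip to black, move to (4,1). |black|=5 — new cell
Step 4: on BLACK (4,1): turn L to W, flip to white, move to (4,0). |black|=4 — new cell
Step 5: on WHITE (4,0): turn R to N, flip to black, move to (3,0). |black|=5 — new cell
Step 6: on WHITE (3,0): turn R to E, flip to black, move to (3,1). |black|=6 — new cell
Step 7: on WHITE (3,1): turn R to S, flip to black, move to (4,1). |black|=7 — REVISIT

Answer: yes 7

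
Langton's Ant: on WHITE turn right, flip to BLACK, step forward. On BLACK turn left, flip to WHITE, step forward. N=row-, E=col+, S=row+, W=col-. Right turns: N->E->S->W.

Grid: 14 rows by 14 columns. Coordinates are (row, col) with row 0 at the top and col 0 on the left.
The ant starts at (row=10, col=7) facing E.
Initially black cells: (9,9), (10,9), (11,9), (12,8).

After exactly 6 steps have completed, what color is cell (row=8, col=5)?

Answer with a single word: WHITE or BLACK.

Step 1: on WHITE (10,7): turn R to S, flip to black, move to (11,7). |black|=5
Step 2: on WHITE (11,7): turn R to W, flip to black, move to (11,6). |black|=6
Step 3: on WHITE (11,6): turn R to N, flip to black, move to (10,6). |black|=7
Step 4: on WHITE (10,6): turn R to E, flip to black, move to (10,7). |black|=8
Step 5: on BLACK (10,7): turn L to N, flip to white, move to (9,7). |black|=7
Step 6: on WHITE (9,7): turn R to E, flip to black, move to (9,8). |black|=8

Answer: WHITE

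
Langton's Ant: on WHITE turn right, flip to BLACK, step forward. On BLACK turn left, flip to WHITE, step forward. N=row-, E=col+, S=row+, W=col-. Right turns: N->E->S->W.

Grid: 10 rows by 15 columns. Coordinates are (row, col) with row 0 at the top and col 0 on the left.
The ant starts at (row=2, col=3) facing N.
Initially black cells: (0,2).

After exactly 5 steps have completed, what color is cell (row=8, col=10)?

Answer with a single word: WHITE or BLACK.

Answer: WHITE

Derivation:
Step 1: on WHITE (2,3): turn R to E, flip to black, move to (2,4). |black|=2
Step 2: on WHITE (2,4): turn R to S, flip to black, move to (3,4). |black|=3
Step 3: on WHITE (3,4): turn R to W, flip to black, move to (3,3). |black|=4
Step 4: on WHITE (3,3): turn R to N, flip to black, move to (2,3). |black|=5
Step 5: on BLACK (2,3): turn L to W, flip to white, move to (2,2). |black|=4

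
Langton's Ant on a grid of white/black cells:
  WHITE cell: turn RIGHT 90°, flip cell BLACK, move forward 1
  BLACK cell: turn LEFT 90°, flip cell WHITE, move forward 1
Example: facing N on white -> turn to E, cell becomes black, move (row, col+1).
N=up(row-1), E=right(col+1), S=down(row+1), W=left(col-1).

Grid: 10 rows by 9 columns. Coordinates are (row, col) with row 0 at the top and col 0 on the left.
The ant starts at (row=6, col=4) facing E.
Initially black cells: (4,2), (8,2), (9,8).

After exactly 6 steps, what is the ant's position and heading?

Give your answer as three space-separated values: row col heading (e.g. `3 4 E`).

Step 1: on WHITE (6,4): turn R to S, flip to black, move to (7,4). |black|=4
Step 2: on WHITE (7,4): turn R to W, flip to black, move to (7,3). |black|=5
Step 3: on WHITE (7,3): turn R to N, flip to black, move to (6,3). |black|=6
Step 4: on WHITE (6,3): turn R to E, flip to black, move to (6,4). |black|=7
Step 5: on BLACK (6,4): turn L to N, flip to white, move to (5,4). |black|=6
Step 6: on WHITE (5,4): turn R to E, flip to black, move to (5,5). |black|=7

Answer: 5 5 E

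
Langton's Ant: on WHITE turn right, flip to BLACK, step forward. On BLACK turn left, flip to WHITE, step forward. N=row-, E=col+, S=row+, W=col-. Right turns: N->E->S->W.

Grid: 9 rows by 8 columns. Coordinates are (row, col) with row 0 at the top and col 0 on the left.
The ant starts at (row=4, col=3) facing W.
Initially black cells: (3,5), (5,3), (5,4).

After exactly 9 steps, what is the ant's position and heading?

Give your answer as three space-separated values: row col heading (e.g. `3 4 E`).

Answer: 3 3 N

Derivation:
Step 1: on WHITE (4,3): turn R to N, flip to black, move to (3,3). |black|=4
Step 2: on WHITE (3,3): turn R to E, flip to black, move to (3,4). |black|=5
Step 3: on WHITE (3,4): turn R to S, flip to black, move to (4,4). |black|=6
Step 4: on WHITE (4,4): turn R to W, flip to black, move to (4,3). |black|=7
Step 5: on BLACK (4,3): turn L to S, flip to white, move to (5,3). |black|=6
Step 6: on BLACK (5,3): turn L to E, flip to white, move to (5,4). |black|=5
Step 7: on BLACK (5,4): turn L to N, flip to white, move to (4,4). |black|=4
Step 8: on BLACK (4,4): turn L to W, flip to white, move to (4,3). |black|=3
Step 9: on WHITE (4,3): turn R to N, flip to black, move to (3,3). |black|=4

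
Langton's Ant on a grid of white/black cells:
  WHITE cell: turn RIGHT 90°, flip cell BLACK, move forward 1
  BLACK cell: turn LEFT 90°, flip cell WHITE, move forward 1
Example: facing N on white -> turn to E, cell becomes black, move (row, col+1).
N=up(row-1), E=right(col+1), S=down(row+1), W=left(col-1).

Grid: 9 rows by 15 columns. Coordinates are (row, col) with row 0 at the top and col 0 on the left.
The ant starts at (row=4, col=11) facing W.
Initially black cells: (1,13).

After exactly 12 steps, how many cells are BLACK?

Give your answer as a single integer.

Answer: 9

Derivation:
Step 1: on WHITE (4,11): turn R to N, flip to black, move to (3,11). |black|=2
Step 2: on WHITE (3,11): turn R to E, flip to black, move to (3,12). |black|=3
Step 3: on WHITE (3,12): turn R to S, flip to black, move to (4,12). |black|=4
Step 4: on WHITE (4,12): turn R to W, flip to black, move to (4,11). |black|=5
Step 5: on BLACK (4,11): turn L to S, flip to white, move to (5,11). |black|=4
Step 6: on WHITE (5,11): turn R to W, flip to black, move to (5,10). |black|=5
Step 7: on WHITE (5,10): turn R to N, flip to black, move to (4,10). |black|=6
Step 8: on WHITE (4,10): turn R to E, flip to black, move to (4,11). |black|=7
Step 9: on WHITE (4,11): turn R to S, flip to black, move to (5,11). |black|=8
Step 10: on BLACK (5,11): turn L to E, flip to white, move to (5,12). |black|=7
Step 11: on WHITE (5,12): turn R to S, flip to black, move to (6,12). |black|=8
Step 12: on WHITE (6,12): turn R to W, flip to black, move to (6,11). |black|=9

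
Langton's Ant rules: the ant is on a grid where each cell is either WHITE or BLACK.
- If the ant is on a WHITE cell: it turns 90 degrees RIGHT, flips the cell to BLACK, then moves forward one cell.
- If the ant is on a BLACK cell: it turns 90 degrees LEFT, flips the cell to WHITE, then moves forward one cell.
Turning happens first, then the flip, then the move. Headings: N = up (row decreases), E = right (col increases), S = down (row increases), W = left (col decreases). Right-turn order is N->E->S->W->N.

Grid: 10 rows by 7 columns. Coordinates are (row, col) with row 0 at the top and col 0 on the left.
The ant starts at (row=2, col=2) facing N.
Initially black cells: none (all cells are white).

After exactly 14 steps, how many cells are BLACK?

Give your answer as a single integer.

Step 1: on WHITE (2,2): turn R to E, flip to black, move to (2,3). |black|=1
Step 2: on WHITE (2,3): turn R to S, flip to black, move to (3,3). |black|=2
Step 3: on WHITE (3,3): turn R to W, flip to black, move to (3,2). |black|=3
Step 4: on WHITE (3,2): turn R to N, flip to black, move to (2,2). |black|=4
Step 5: on BLACK (2,2): turn L to W, flip to white, move to (2,1). |black|=3
Step 6: on WHITE (2,1): turn R to N, flip to black, move to (1,1). |black|=4
Step 7: on WHITE (1,1): turn R to E, flip to black, move to (1,2). |black|=5
Step 8: on WHITE (1,2): turn R to S, flip to black, move to (2,2). |black|=6
Step 9: on WHITE (2,2): turn R to W, flip to black, move to (2,1). |black|=7
Step 10: on BLACK (2,1): turn L to S, flip to white, move to (3,1). |black|=6
Step 11: on WHITE (3,1): turn R to W, flip to black, move to (3,0). |black|=7
Step 12: on WHITE (3,0): turn R to N, flip to black, move to (2,0). |black|=8
Step 13: on WHITE (2,0): turn R to E, flip to black, move to (2,1). |black|=9
Step 14: on WHITE (2,1): turn R to S, flip to black, move to (3,1). |black|=10

Answer: 10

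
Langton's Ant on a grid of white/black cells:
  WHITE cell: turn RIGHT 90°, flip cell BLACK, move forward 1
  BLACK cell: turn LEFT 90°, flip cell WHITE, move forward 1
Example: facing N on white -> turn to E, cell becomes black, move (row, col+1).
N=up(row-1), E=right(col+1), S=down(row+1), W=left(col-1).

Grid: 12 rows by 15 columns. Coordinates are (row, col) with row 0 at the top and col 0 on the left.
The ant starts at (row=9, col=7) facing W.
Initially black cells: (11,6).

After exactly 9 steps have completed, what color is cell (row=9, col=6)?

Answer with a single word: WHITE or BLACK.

Step 1: on WHITE (9,7): turn R to N, flip to black, move to (8,7). |black|=2
Step 2: on WHITE (8,7): turn R to E, flip to black, move to (8,8). |black|=3
Step 3: on WHITE (8,8): turn R to S, flip to black, move to (9,8). |black|=4
Step 4: on WHITE (9,8): turn R to W, flip to black, move to (9,7). |black|=5
Step 5: on BLACK (9,7): turn L to S, flip to white, move to (10,7). |black|=4
Step 6: on WHITE (10,7): turn R to W, flip to black, move to (10,6). |black|=5
Step 7: on WHITE (10,6): turn R to N, flip to black, move to (9,6). |black|=6
Step 8: on WHITE (9,6): turn R to E, flip to black, move to (9,7). |black|=7
Step 9: on WHITE (9,7): turn R to S, flip to black, move to (10,7). |black|=8

Answer: BLACK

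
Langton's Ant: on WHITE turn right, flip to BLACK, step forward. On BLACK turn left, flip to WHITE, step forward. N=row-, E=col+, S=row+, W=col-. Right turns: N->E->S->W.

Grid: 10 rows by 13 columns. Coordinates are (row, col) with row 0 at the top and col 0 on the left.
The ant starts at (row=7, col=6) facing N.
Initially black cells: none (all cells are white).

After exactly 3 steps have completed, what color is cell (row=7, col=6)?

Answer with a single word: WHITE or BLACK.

Answer: BLACK

Derivation:
Step 1: on WHITE (7,6): turn R to E, flip to black, move to (7,7). |black|=1
Step 2: on WHITE (7,7): turn R to S, flip to black, move to (8,7). |black|=2
Step 3: on WHITE (8,7): turn R to W, flip to black, move to (8,6). |black|=3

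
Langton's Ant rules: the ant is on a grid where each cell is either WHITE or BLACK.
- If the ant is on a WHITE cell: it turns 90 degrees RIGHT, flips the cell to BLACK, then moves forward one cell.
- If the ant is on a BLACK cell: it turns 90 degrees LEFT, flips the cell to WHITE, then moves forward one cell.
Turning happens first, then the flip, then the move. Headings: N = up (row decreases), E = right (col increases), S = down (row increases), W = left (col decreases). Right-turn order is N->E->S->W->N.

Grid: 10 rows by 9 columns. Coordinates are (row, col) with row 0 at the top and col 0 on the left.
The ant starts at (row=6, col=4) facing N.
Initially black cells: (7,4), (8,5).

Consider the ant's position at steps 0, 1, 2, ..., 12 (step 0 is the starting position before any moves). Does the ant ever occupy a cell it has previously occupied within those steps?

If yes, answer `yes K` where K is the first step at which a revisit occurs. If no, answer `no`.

Answer: yes 7

Derivation:
Step 1: on WHITE (6,4): turn R to E, flip to black, move to (6,5). |black|=3 — new cell
Step 2: on WHITE (6,5): turn R to S, flip to black, move to (7,5). |black|=4 — new cell
Step 3: on WHITE (7,5): turn R to W, flip to black, move to (7,4). |black|=5 — new cell
Step 4: on BLACK (7,4): turn L to S, flip to white, move to (8,4). |black|=4 — new cell
Step 5: on WHITE (8,4): turn R to W, flip to black, move to (8,3). |black|=5 — new cell
Step 6: on WHITE (8,3): turn R to N, flip to black, move to (7,3). |black|=6 — new cell
Step 7: on WHITE (7,3): turn R to E, flip to black, move to (7,4). |black|=7 — REVISIT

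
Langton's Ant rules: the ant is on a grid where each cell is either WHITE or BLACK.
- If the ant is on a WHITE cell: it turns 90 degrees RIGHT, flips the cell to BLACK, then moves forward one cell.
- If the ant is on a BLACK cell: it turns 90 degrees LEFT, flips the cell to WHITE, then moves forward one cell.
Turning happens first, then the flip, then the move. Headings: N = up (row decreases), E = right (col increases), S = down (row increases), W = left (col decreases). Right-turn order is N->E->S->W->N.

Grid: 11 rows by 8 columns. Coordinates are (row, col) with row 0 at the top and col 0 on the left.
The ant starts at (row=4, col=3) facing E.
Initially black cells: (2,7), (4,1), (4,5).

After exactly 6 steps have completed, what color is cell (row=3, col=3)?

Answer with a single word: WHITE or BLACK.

Step 1: on WHITE (4,3): turn R to S, flip to black, move to (5,3). |black|=4
Step 2: on WHITE (5,3): turn R to W, flip to black, move to (5,2). |black|=5
Step 3: on WHITE (5,2): turn R to N, flip to black, move to (4,2). |black|=6
Step 4: on WHITE (4,2): turn R to E, flip to black, move to (4,3). |black|=7
Step 5: on BLACK (4,3): turn L to N, flip to white, move to (3,3). |black|=6
Step 6: on WHITE (3,3): turn R to E, flip to black, move to (3,4). |black|=7

Answer: BLACK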